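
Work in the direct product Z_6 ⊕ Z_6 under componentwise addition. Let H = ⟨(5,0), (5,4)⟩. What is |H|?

|⟨(5,0)⟩| = 6 and |⟨(5,4)⟩| = 6, so |H| is a multiple of lcm(6, 6) = 6 and divides |G| = 36.
Closing under the operation: H = {(0,0), (0,2), (0,4), (1,0), (1,2), (1,4), (2,0), (2,2), (2,4), (3,0), (3,2), (3,4), (4,0), (4,2), (4,4), (5,0), (5,2), (5,4)}, so |H| = 18.

18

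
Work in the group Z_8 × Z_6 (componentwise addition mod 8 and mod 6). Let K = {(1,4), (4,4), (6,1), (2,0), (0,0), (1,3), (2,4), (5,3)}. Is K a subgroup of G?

(4,4) ∈ K but its inverse (4,2) ∉ K, so K is not a subgroup.

No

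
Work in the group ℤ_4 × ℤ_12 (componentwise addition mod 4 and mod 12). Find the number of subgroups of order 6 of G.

3

|G| = 48 and 6 | 48, so subgroups of order 6 are possible by Lagrange.
The subgroups of order 6 are: {(0,0), (0,2), (0,4), (0,6), (0,8), (0,10)}; {(0,0), (0,4), (0,8), (2,0), (2,4), (2,8)}; {(0,0), (0,4), (0,8), (2,2), (2,6), (2,10)}.
So G has 3 subgroups of order 6.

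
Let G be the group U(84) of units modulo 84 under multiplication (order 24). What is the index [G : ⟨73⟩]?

|⟨73⟩| = 6 and |G| = 24.
By Lagrange, [G : H] = |G|/|H| = 24/6 = 4.

4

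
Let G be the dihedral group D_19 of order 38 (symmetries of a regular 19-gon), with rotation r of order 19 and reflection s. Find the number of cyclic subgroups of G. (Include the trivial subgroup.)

21

Each element a generates a cyclic subgroup ⟨a⟩; distinct elements may generate the same one (a cyclic group of order d has φ(d) generators).
Cyclic subgroups by order — order 1: 1; order 2: 19; order 19: 1.
Total: 21.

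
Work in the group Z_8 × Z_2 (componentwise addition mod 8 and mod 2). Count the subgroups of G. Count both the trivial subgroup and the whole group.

11

|G| = 16, so by Lagrange every subgroup order divides 16. Divisors: 1, 2, 4, 8, 16.
Subgroups by order — order 1: 1; order 2: 3; order 4: 3; order 8: 3; order 16: 1.
Total: 1 + 3 + 3 + 3 + 1 = 11.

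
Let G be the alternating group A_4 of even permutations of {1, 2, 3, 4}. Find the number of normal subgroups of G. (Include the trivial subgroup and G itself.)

G has 10 subgroups. Checking conjugation-invariance by order — order 1: 1/1 normal; order 2: 0/3 normal; order 3: 0/4 normal; order 4: 1/1 normal; order 12: 1/1 normal.
Total normal subgroups: 3.

3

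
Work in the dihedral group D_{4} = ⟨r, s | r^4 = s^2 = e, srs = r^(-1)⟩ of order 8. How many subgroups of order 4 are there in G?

|G| = 8 and 4 | 8, so subgroups of order 4 are possible by Lagrange.
The subgroups of order 4 are: {e, r, r^2, r^3}; {e, r^2, s, r^2s}; {e, r^2, rs, r^3s}.
So G has 3 subgroups of order 4.

3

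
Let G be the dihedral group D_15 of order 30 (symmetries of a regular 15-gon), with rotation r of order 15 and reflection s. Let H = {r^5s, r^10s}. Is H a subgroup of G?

No

The identity e ∉ H, so H is not a subgroup.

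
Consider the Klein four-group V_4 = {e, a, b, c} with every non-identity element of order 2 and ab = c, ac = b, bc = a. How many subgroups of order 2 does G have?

3

|G| = 4 and 2 | 4, so subgroups of order 2 are possible by Lagrange.
The subgroups of order 2 are: {e, a}; {e, b}; {e, c}.
So G has 3 subgroups of order 2.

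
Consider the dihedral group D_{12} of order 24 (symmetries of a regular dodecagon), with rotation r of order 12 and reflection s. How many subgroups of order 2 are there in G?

|G| = 24 and 2 | 24, so subgroups of order 2 are possible by Lagrange.
The subgroups of order 2 are: {e, r^10s}; {e, r^11s}; {e, r^2s}; {e, r^3s}; … (13 in all).
So G has 13 subgroups of order 2.

13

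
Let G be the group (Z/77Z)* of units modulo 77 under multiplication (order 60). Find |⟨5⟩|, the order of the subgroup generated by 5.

30

Compute successive powers of 5 mod 77: 5, 25, 48, 9, 45, 71, 47, 4, …; 5^30 ≡ 1 (mod 77).
So |⟨5⟩| = 30.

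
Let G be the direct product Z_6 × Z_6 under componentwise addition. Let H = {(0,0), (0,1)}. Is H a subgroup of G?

No

(0,1) ∈ H but its inverse (0,5) ∉ H, so H is not a subgroup.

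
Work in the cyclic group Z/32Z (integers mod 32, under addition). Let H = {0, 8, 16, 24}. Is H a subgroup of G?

|H| = 4 divides |G| = 32, consistent with Lagrange.
H contains the identity, every element's inverse is in H, and H is closed under +: it is a subgroup.
In fact H = ⟨8⟩.

Yes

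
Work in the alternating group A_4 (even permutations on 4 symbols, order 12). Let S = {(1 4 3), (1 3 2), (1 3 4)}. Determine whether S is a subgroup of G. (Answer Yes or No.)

No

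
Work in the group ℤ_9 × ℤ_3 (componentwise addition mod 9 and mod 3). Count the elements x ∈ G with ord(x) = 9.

An element (a,b) has order lcm(ord(a), ord(b)); count pairs with lcm equal to 9.
Enumerating gives 18 such elements.

18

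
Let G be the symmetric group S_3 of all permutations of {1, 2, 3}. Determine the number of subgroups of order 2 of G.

|G| = 6 and 2 | 6, so subgroups of order 2 are possible by Lagrange.
The subgroups of order 2 are: {e, (1 2)}; {e, (1 3)}; {e, (2 3)}.
So G has 3 subgroups of order 2.

3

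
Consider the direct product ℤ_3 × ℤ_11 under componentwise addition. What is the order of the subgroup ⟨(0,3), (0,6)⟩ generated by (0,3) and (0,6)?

|⟨(0,3)⟩| = 11 and |⟨(0,6)⟩| = 11, so |H| is a multiple of lcm(11, 11) = 11 and divides |G| = 33.
Closing under the operation: H = {(0,0), (0,1), (0,2), (0,3), (0,4), (0,5), (0,6), (0,7), (0,8), (0,9), (0,10)}, so |H| = 11.

11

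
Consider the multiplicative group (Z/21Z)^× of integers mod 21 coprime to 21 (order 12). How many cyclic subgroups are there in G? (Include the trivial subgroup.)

8

Each element a generates a cyclic subgroup ⟨a⟩; distinct elements may generate the same one (a cyclic group of order d has φ(d) generators).
Cyclic subgroups by order — order 1: 1; order 2: 3; order 3: 1; order 6: 3.
Total: 8.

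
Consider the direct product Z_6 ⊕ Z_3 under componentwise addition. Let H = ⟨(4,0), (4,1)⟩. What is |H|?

9

|⟨(4,0)⟩| = 3 and |⟨(4,1)⟩| = 3, so |H| is a multiple of lcm(3, 3) = 3 and divides |G| = 18.
Closing under the operation: H = {(0,0), (0,1), (0,2), (2,0), (2,1), (2,2), (4,0), (4,1), (4,2)}, so |H| = 9.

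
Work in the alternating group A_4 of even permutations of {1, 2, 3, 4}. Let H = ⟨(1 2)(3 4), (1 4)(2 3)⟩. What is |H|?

|⟨(1 2)(3 4)⟩| = 2 and |⟨(1 4)(2 3)⟩| = 2, so |H| is a multiple of lcm(2, 2) = 2 and divides |G| = 12.
Closing under the operation: H = {e, (1 2)(3 4), (1 3)(2 4), (1 4)(2 3)}, so |H| = 4.

4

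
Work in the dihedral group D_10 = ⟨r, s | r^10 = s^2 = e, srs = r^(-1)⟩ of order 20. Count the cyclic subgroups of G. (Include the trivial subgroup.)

Each element a generates a cyclic subgroup ⟨a⟩; distinct elements may generate the same one (a cyclic group of order d has φ(d) generators).
Cyclic subgroups by order — order 1: 1; order 2: 11; order 5: 1; order 10: 1.
Total: 14.

14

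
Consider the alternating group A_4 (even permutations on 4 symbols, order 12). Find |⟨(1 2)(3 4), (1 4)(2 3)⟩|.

|⟨(1 2)(3 4)⟩| = 2 and |⟨(1 4)(2 3)⟩| = 2, so |H| is a multiple of lcm(2, 2) = 2 and divides |G| = 12.
Closing under the operation: H = {e, (1 2)(3 4), (1 3)(2 4), (1 4)(2 3)}, so |H| = 4.

4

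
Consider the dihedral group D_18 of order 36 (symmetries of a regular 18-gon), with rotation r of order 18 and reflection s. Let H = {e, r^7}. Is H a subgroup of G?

No

r^7 ∈ H but its inverse r^11 ∉ H, so H is not a subgroup.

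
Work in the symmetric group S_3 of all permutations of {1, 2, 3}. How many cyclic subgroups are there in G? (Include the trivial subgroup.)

5

Group the elements of G by the cyclic subgroup they generate; each cyclic subgroup of order d accounts for φ(d) elements.
Cyclic subgroups by order — order 1: 1; order 2: 3; order 3: 1.
Total: 5.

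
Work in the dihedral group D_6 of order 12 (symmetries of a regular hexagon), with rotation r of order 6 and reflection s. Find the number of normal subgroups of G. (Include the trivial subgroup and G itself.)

G has 16 subgroups. Checking conjugation-invariance by order — order 1: 1/1 normal; order 2: 1/7 normal; order 3: 1/1 normal; order 4: 0/3 normal; order 6: 3/3 normal; order 12: 1/1 normal.
Total normal subgroups: 7.

7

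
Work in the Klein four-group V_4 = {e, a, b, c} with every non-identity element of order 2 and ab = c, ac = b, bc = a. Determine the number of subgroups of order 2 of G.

|G| = 4 and 2 | 4, so subgroups of order 2 are possible by Lagrange.
The subgroups of order 2 are: {e, a}; {e, b}; {e, c}.
So G has 3 subgroups of order 2.

3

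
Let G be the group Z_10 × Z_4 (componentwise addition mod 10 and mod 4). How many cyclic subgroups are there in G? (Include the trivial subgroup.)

A cyclic subgroup of order d is generated by each of its φ(d) elements of order d, so the cyclic subgroups of order d number (#elements of order d)/φ(d).
Cyclic subgroups by order — order 1: 1; order 2: 3; order 4: 2; order 5: 1; order 10: 3; order 20: 2.
Total: 12.

12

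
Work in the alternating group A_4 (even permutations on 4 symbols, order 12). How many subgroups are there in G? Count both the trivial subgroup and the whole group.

|G| = 12, so by Lagrange every subgroup order divides 12. Divisors: 1, 2, 3, 4, 6, 12.
Subgroups by order — order 1: 1; order 2: 3; order 3: 4; order 4: 1; order 6: 0; order 12: 1.
Total: 1 + 3 + 4 + 1 + 0 + 1 = 10.

10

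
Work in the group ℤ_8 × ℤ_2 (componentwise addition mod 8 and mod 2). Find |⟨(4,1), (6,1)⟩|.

8

|⟨(4,1)⟩| = 2 and |⟨(6,1)⟩| = 4, so |H| is a multiple of lcm(2, 4) = 4 and divides |G| = 16.
Closing under the operation: H = {(0,0), (0,1), (2,0), (2,1), (4,0), (4,1), (6,0), (6,1)}, so |H| = 8.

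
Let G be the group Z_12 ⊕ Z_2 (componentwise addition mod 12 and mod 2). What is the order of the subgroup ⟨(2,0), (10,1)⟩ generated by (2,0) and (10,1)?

|⟨(2,0)⟩| = 6 and |⟨(10,1)⟩| = 6, so |H| is a multiple of lcm(6, 6) = 6 and divides |G| = 24.
Closing under the operation: H = {(0,0), (0,1), (2,0), (2,1), (4,0), (4,1), (6,0), (6,1), (8,0), (8,1), (10,0), (10,1)}, so |H| = 12.

12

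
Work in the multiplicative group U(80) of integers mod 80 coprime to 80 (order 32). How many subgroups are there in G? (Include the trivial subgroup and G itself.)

54

|G| = 32, so by Lagrange every subgroup order divides 32. Divisors: 1, 2, 4, 8, 16, 32.
Subgroups by order — order 1: 1; order 2: 7; order 4: 19; order 8: 19; order 16: 7; order 32: 1.
Total: 1 + 7 + 19 + 19 + 7 + 1 = 54.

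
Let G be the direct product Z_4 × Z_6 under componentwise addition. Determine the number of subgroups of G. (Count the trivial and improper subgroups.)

|G| = 24, so by Lagrange every subgroup order divides 24. Divisors: 1, 2, 3, 4, 6, 8, 12, 24.
Subgroups by order — order 1: 1; order 2: 3; order 3: 1; order 4: 3; order 6: 3; order 8: 1; order 12: 3; order 24: 1.
Total: 1 + 3 + 1 + 3 + 3 + 1 + 3 + 1 = 16.

16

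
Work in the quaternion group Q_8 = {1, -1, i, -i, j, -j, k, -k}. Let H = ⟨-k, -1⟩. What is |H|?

|⟨-k⟩| = 4 and |⟨-1⟩| = 2, so |H| is a multiple of lcm(4, 2) = 4 and divides |G| = 8.
Closing under the operation: H = {1, -1, k, -k}, so |H| = 4.

4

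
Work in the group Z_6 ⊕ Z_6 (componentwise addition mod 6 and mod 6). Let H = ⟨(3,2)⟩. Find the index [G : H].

6

|⟨(3,2)⟩| = 6 and |G| = 36.
By Lagrange, [G : H] = |G|/|H| = 36/6 = 6.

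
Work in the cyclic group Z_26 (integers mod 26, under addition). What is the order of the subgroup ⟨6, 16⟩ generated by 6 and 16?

|⟨6⟩| = 13 and |⟨16⟩| = 13, so |H| is a multiple of lcm(13, 13) = 13 and divides |G| = 26.
Closing under the operation: H = {0, 2, 4, 6, 8, 10, 12, 14, 16, 18, 20, 22, 24}, so |H| = 13.

13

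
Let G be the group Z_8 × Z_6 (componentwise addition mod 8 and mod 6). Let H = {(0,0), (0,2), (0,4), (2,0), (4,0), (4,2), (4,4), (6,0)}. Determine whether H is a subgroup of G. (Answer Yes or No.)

Closure fails: (4,4) + (2,0) = (6,4) ∉ H. So H is not a subgroup.

No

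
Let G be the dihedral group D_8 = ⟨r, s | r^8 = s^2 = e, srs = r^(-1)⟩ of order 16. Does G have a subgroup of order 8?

8 | 16. A subgroup of order 8 is {e, r, r^2, r^3, r^4, r^5, r^6, r^7}.

Yes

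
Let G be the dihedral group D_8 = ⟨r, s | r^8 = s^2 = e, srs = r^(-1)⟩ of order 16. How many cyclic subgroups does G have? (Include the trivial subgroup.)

12

A cyclic subgroup of order d is generated by each of its φ(d) elements of order d, so the cyclic subgroups of order d number (#elements of order d)/φ(d).
Cyclic subgroups by order — order 1: 1; order 2: 9; order 4: 1; order 8: 1.
Total: 12.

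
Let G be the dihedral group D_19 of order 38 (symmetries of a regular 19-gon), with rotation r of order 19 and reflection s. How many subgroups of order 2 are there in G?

19

|G| = 38 and 2 | 38, so subgroups of order 2 are possible by Lagrange.
The subgroups of order 2 are: {e, r^10s}; {e, r^11s}; {e, r^12s}; {e, r^13s}; … (19 in all).
So G has 19 subgroups of order 2.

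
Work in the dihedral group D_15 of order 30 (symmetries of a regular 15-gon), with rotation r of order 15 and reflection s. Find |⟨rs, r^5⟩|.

6

|⟨rs⟩| = 2 and |⟨r^5⟩| = 3, so |H| is a multiple of lcm(2, 3) = 6 and divides |G| = 30.
Closing under the operation: H = {e, r^5, r^10, rs, r^6s, r^11s}, so |H| = 6.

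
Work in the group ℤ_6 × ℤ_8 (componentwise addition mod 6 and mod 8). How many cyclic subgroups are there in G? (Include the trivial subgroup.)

Each element a generates a cyclic subgroup ⟨a⟩; distinct elements may generate the same one (a cyclic group of order d has φ(d) generators).
Cyclic subgroups by order — order 1: 1; order 2: 3; order 3: 1; order 4: 2; order 6: 3; order 8: 2; order 12: 2; order 24: 2.
Total: 16.

16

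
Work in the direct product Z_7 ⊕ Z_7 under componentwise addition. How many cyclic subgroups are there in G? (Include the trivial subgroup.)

Group the elements of G by the cyclic subgroup they generate; each cyclic subgroup of order d accounts for φ(d) elements.
Cyclic subgroups by order — order 1: 1; order 7: 8.
Total: 9.

9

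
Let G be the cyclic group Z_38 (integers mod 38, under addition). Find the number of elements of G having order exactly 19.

18

In a cyclic group of order 38, the number of elements of order d (for d | 38) is φ(d).
φ(19) = 18.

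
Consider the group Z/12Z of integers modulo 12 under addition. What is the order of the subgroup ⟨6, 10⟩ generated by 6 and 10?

|⟨6⟩| = 2 and |⟨10⟩| = 6, so |H| is a multiple of lcm(2, 6) = 6 and divides |G| = 12.
Closing under the operation: H = {0, 2, 4, 6, 8, 10}, so |H| = 6.

6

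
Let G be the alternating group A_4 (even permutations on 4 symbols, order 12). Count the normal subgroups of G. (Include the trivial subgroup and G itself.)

G has 10 subgroups. Checking conjugation-invariance by order — order 1: 1/1 normal; order 2: 0/3 normal; order 3: 0/4 normal; order 4: 1/1 normal; order 12: 1/1 normal.
Total normal subgroups: 3.

3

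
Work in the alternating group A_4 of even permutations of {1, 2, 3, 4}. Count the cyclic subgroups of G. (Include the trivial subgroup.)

Each element a generates a cyclic subgroup ⟨a⟩; distinct elements may generate the same one (a cyclic group of order d has φ(d) generators).
Cyclic subgroups by order — order 1: 1; order 2: 3; order 3: 4.
Total: 8.

8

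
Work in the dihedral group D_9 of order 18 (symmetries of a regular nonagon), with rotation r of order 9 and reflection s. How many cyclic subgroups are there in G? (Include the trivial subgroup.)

A cyclic subgroup of order d is generated by each of its φ(d) elements of order d, so the cyclic subgroups of order d number (#elements of order d)/φ(d).
Cyclic subgroups by order — order 1: 1; order 2: 9; order 3: 1; order 9: 1.
Total: 12.

12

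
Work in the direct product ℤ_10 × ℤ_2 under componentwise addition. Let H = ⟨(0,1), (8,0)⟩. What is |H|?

10

|⟨(0,1)⟩| = 2 and |⟨(8,0)⟩| = 5, so |H| is a multiple of lcm(2, 5) = 10 and divides |G| = 20.
Closing under the operation: H = {(0,0), (0,1), (2,0), (2,1), (4,0), (4,1), (6,0), (6,1), (8,0), (8,1)}, so |H| = 10.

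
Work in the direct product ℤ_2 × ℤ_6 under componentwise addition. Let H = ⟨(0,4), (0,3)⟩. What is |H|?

|⟨(0,4)⟩| = 3 and |⟨(0,3)⟩| = 2, so |H| is a multiple of lcm(3, 2) = 6 and divides |G| = 12.
Closing under the operation: H = {(0,0), (0,1), (0,2), (0,3), (0,4), (0,5)}, so |H| = 6.

6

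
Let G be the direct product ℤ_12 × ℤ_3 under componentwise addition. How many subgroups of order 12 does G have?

|G| = 36 and 12 | 36, so subgroups of order 12 are possible by Lagrange.
The subgroups of order 12 are: {(0,0), (0,1), (0,2), (3,0), (3,1), (3,2), (6,0), (6,1), (6,2), (9,0), (9,1), (9,2)}; {(0,0), (1,0), (2,0), (3,0), (4,0), (5,0), (6,0), (7,0), (8,0), (9,0), (10,0), (11,0)}; {(0,0), (1,1), (2,2), (3,0), (4,1), (5,2), (6,0), (7,1), (8,2), (9,0), (10,1), (11,2)}; {(0,0), (1,2), (2,1), (3,0), (4,2), (5,1), (6,0), (7,2), (8,1), (9,0), (10,2), (11,1)}.
So G has 4 subgroups of order 12.

4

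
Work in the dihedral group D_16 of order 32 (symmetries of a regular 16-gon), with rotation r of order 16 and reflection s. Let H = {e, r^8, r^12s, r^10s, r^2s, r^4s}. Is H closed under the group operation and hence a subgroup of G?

|H| = 6 does not divide |G| = 32, so by Lagrange H is not a subgroup.

No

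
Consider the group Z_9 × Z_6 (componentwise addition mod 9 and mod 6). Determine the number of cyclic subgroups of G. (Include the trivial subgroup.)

16

Each element a generates a cyclic subgroup ⟨a⟩; distinct elements may generate the same one (a cyclic group of order d has φ(d) generators).
Cyclic subgroups by order — order 1: 1; order 2: 1; order 3: 4; order 6: 4; order 9: 3; order 18: 3.
Total: 16.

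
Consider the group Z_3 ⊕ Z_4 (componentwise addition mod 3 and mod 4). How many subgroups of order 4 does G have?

1

|G| = 12 and 4 | 12, so subgroups of order 4 are possible by Lagrange.
The subgroups of order 4 are: {(0,0), (0,1), (0,2), (0,3)}.
So G has 1 subgroup of order 4.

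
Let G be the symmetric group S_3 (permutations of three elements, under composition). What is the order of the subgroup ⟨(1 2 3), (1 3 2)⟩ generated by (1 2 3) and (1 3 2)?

|⟨(1 2 3)⟩| = 3 and |⟨(1 3 2)⟩| = 3, so |H| is a multiple of lcm(3, 3) = 3 and divides |G| = 6.
Closing under the operation: H = {e, (1 2 3), (1 3 2)}, so |H| = 3.

3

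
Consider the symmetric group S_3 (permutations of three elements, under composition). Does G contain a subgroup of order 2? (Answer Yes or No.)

Yes

2 | 6. A subgroup of order 2 is {e, (1 2)}.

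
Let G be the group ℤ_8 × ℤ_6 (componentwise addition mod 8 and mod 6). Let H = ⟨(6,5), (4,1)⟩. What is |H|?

|⟨(6,5)⟩| = 12 and |⟨(4,1)⟩| = 6, so |H| is a multiple of lcm(12, 6) = 12 and divides |G| = 48.
Closing under the operation: H = {(0,0), (0,1), (0,2), (0,3), (0,4), (0,5), (2,0), (2,1), (2,2), (2,3), (2,4), (2,5), (4,0), (4,1), (4,2), (4,3), (4,4), (4,5), (6,0), (6,1), (6,2), (6,3), (6,4), (6,5)}, so |H| = 24.

24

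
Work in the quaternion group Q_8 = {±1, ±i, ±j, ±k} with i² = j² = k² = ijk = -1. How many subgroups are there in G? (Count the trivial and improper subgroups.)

|G| = 8, so by Lagrange every subgroup order divides 8. Divisors: 1, 2, 4, 8.
Subgroups by order — order 1: 1; order 2: 1; order 4: 3; order 8: 1.
Total: 1 + 1 + 3 + 1 = 6.

6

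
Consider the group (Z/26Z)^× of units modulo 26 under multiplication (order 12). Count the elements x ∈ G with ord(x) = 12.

4

The elements of order 12 are: 7, 11, 15, 19.
That's 4.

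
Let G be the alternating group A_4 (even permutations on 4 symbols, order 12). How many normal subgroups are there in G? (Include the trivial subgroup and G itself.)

G has 10 subgroups. Checking conjugation-invariance by order — order 1: 1/1 normal; order 2: 0/3 normal; order 3: 0/4 normal; order 4: 1/1 normal; order 12: 1/1 normal.
Total normal subgroups: 3.

3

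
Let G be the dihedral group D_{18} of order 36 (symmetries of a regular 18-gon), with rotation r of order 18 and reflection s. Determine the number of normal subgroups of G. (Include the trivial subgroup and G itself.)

G has 45 subgroups. Checking conjugation-invariance by order — order 1: 1/1 normal; order 2: 1/19 normal; order 3: 1/1 normal; order 4: 0/9 normal; order 6: 1/7 normal; order 9: 1/1 normal; order 12: 0/3 normal; order 18: 3/3 normal; order 36: 1/1 normal.
Total normal subgroups: 9.

9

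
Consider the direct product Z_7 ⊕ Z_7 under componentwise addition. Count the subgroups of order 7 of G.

|G| = 49 and 7 | 49, so subgroups of order 7 are possible by Lagrange.
The subgroups of order 7 are: {(0,0), (0,1), (0,2), (0,3), (0,4), (0,5), (0,6)}; {(0,0), (1,0), (2,0), (3,0), (4,0), (5,0), (6,0)}; {(0,0), (1,1), (2,2), (3,3), (4,4), (5,5), (6,6)}; {(0,0), (1,2), (2,4), (3,6), (4,1), (5,3), (6,5)}; … (8 in all).
So G has 8 subgroups of order 7.

8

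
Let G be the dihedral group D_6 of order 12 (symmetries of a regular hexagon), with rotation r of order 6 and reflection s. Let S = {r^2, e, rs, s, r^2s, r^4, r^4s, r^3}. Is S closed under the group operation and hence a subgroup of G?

|S| = 8 does not divide |G| = 12, so by Lagrange S is not a subgroup.

No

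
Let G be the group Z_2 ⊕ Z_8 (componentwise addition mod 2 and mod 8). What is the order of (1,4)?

2

The order of (1,4) in Z_2 × Z_8 is lcm(ord(1) in Z_2, ord(4) in Z_8).
ord(1) = 2 and ord(4) = 2, so |⟨(1,4)⟩| = lcm(2, 2) = 2.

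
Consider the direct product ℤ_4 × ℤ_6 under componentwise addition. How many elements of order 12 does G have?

An element (a,b) has order lcm(ord(a), ord(b)); count pairs with lcm equal to 12.
Enumerating gives 8 such elements.

8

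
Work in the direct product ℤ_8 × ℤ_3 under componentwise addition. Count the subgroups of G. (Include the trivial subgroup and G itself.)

|G| = 24, so by Lagrange every subgroup order divides 24. Divisors: 1, 2, 3, 4, 6, 8, 12, 24.
Subgroups by order — order 1: 1; order 2: 1; order 3: 1; order 4: 1; order 6: 1; order 8: 1; order 12: 1; order 24: 1.
Total: 1 + 1 + 1 + 1 + 1 + 1 + 1 + 1 = 8.

8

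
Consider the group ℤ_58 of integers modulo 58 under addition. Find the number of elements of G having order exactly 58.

28

In a cyclic group of order 58, the number of elements of order d (for d | 58) is φ(d).
φ(58) = 28.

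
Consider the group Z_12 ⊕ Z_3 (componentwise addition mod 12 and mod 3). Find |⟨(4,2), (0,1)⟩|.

|⟨(4,2)⟩| = 3 and |⟨(0,1)⟩| = 3, so |H| is a multiple of lcm(3, 3) = 3 and divides |G| = 36.
Closing under the operation: H = {(0,0), (0,1), (0,2), (4,0), (4,1), (4,2), (8,0), (8,1), (8,2)}, so |H| = 9.

9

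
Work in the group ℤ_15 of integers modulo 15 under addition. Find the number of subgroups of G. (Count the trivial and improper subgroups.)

4

A cyclic group of order 15 has exactly one subgroup for each divisor of 15.
Divisors of 15: 1, 3, 5, 15.
So ℤ_15 has 4 subgroups.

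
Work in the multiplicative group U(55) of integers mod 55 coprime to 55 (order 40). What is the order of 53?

Compute successive powers of 53 mod 55: 53, 4, 47, 16, 23, 9, 37, 36, …; 53^20 ≡ 1 (mod 55).
So |⟨53⟩| = 20.

20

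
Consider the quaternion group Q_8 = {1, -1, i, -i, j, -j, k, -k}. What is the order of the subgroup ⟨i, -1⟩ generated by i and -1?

|⟨i⟩| = 4 and |⟨-1⟩| = 2, so |H| is a multiple of lcm(4, 2) = 4 and divides |G| = 8.
Closing under the operation: H = {1, -1, i, -i}, so |H| = 4.

4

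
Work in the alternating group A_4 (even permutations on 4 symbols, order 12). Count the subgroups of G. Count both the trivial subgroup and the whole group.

|G| = 12, so by Lagrange every subgroup order divides 12. Divisors: 1, 2, 3, 4, 6, 12.
Subgroups by order — order 1: 1; order 2: 3; order 3: 4; order 4: 1; order 6: 0; order 12: 1.
Total: 1 + 3 + 4 + 1 + 0 + 1 = 10.

10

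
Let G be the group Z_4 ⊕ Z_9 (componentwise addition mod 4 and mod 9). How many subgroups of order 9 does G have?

|G| = 36 and 9 | 36, so subgroups of order 9 are possible by Lagrange.
The subgroups of order 9 are: {(0,0), (0,1), (0,2), (0,3), (0,4), (0,5), (0,6), (0,7), (0,8)}.
So G has 1 subgroup of order 9.

1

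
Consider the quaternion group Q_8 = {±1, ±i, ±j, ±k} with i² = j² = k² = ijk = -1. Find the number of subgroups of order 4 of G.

|G| = 8 and 4 | 8, so subgroups of order 4 are possible by Lagrange.
The subgroups of order 4 are: {1, -1, i, -i}; {1, -1, j, -j}; {1, -1, k, -k}.
So G has 3 subgroups of order 4.

3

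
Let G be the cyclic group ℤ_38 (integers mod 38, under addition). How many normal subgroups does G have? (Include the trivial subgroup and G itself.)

G is abelian, so every subgroup is normal.
G has 4 subgroups in total, hence 4 normal subgroups.

4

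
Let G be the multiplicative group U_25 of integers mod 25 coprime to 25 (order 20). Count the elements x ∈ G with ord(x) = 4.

The elements of order 4 are: 7, 18.
That's 2.

2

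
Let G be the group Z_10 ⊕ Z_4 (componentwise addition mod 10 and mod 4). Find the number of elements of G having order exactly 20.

An element (a,b) has order lcm(ord(a), ord(b)); count pairs with lcm equal to 20.
Enumerating gives 16 such elements.

16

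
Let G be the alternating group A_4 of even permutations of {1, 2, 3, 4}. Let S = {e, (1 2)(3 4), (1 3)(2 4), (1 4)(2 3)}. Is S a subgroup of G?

|S| = 4 divides |G| = 12, consistent with Lagrange.
S contains the identity, every element's inverse is in S, and S is closed under ∘: it is a subgroup.

Yes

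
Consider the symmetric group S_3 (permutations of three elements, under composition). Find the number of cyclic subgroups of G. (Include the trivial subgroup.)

Each element a generates a cyclic subgroup ⟨a⟩; distinct elements may generate the same one (a cyclic group of order d has φ(d) generators).
Cyclic subgroups by order — order 1: 1; order 2: 3; order 3: 1.
Total: 5.

5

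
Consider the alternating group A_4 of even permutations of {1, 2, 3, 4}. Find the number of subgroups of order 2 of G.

|G| = 12 and 2 | 12, so subgroups of order 2 are possible by Lagrange.
The subgroups of order 2 are: {e, (1 2)(3 4)}; {e, (1 3)(2 4)}; {e, (1 4)(2 3)}.
So G has 3 subgroups of order 2.

3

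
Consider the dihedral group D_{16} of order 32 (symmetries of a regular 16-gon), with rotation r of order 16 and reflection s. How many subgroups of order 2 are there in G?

|G| = 32 and 2 | 32, so subgroups of order 2 are possible by Lagrange.
The subgroups of order 2 are: {e, r^10s}; {e, r^11s}; {e, r^12s}; {e, r^13s}; … (17 in all).
So G has 17 subgroups of order 2.

17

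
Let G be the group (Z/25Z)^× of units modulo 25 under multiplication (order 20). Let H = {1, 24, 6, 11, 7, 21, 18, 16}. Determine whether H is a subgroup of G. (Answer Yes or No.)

|H| = 8 does not divide |G| = 20, so by Lagrange H is not a subgroup.

No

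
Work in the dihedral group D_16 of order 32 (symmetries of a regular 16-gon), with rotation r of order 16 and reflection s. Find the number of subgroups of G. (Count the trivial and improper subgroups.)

|G| = 32, so by Lagrange every subgroup order divides 32. Divisors: 1, 2, 4, 8, 16, 32.
Subgroups by order — order 1: 1; order 2: 17; order 4: 9; order 8: 5; order 16: 3; order 32: 1.
Total: 1 + 17 + 9 + 5 + 3 + 1 = 36.

36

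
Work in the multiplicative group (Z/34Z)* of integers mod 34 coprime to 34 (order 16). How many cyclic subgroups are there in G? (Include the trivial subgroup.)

5

Each element a generates a cyclic subgroup ⟨a⟩; distinct elements may generate the same one (a cyclic group of order d has φ(d) generators).
Cyclic subgroups by order — order 1: 1; order 2: 1; order 4: 1; order 8: 1; order 16: 1.
Total: 5.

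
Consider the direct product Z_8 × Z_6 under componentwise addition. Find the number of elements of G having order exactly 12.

8

An element (a,b) has order lcm(ord(a), ord(b)); count pairs with lcm equal to 12.
Enumerating gives 8 such elements.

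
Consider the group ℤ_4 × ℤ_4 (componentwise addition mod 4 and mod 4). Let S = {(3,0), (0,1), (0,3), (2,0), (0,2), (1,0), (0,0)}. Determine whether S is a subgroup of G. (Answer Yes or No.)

|S| = 7 does not divide |G| = 16, so by Lagrange S is not a subgroup.

No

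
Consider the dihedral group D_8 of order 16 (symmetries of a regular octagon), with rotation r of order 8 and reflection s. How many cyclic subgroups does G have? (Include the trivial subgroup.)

A cyclic subgroup of order d is generated by each of its φ(d) elements of order d, so the cyclic subgroups of order d number (#elements of order d)/φ(d).
Cyclic subgroups by order — order 1: 1; order 2: 9; order 4: 1; order 8: 1.
Total: 12.

12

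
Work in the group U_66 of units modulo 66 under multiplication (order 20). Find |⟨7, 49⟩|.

10

|⟨7⟩| = 10 and |⟨49⟩| = 5, so |H| is a multiple of lcm(10, 5) = 10 and divides |G| = 20.
Closing under the operation: H = {1, 7, 13, 19, 25, 31, 37, 43, 49, 61}, so |H| = 10.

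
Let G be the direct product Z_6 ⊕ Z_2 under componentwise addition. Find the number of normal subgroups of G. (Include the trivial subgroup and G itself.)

G is abelian, so every subgroup is normal.
G has 10 subgroups in total, hence 10 normal subgroups.

10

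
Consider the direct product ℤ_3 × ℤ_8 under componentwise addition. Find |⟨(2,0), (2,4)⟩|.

6

|⟨(2,0)⟩| = 3 and |⟨(2,4)⟩| = 6, so |H| is a multiple of lcm(3, 6) = 6 and divides |G| = 24.
Closing under the operation: H = {(0,0), (0,4), (1,0), (1,4), (2,0), (2,4)}, so |H| = 6.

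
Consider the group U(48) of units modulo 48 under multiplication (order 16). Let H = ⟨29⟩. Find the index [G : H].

4

|⟨29⟩| = 4 and |G| = 16.
By Lagrange, [G : H] = |G|/|H| = 16/4 = 4.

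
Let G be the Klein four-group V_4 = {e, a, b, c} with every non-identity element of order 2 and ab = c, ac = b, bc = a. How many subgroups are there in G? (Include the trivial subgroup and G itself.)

|G| = 4, so by Lagrange every subgroup order divides 4. Divisors: 1, 2, 4.
Subgroups by order — order 1: 1; order 2: 3; order 4: 1.
Total: 1 + 3 + 1 = 5.

5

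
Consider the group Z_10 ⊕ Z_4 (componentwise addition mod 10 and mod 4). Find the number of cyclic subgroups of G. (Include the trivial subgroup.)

Group the elements of G by the cyclic subgroup they generate; each cyclic subgroup of order d accounts for φ(d) elements.
Cyclic subgroups by order — order 1: 1; order 2: 3; order 4: 2; order 5: 1; order 10: 3; order 20: 2.
Total: 12.

12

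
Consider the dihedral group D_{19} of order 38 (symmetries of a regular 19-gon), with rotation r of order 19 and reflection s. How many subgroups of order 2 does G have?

19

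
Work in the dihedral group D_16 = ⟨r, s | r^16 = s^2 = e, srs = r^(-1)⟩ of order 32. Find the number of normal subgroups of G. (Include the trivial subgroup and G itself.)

G has 36 subgroups. Checking conjugation-invariance by order — order 1: 1/1 normal; order 2: 1/17 normal; order 4: 1/9 normal; order 8: 1/5 normal; order 16: 3/3 normal; order 32: 1/1 normal.
Total normal subgroups: 8.

8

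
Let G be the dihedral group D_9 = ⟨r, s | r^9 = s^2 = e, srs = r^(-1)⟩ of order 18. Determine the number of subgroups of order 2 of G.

9

|G| = 18 and 2 | 18, so subgroups of order 2 are possible by Lagrange.
The subgroups of order 2 are: {e, r^2s}; {e, r^3s}; {e, r^4s}; {e, r^5s}; … (9 in all).
So G has 9 subgroups of order 2.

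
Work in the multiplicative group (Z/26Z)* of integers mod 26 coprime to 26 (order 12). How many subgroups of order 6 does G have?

|G| = 12 and 6 | 12, so subgroups of order 6 are possible by Lagrange.
The subgroups of order 6 are: {1, 3, 9, 17, 23, 25}.
So G has 1 subgroup of order 6.

1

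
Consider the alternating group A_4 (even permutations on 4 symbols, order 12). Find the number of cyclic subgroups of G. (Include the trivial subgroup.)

Group the elements of G by the cyclic subgroup they generate; each cyclic subgroup of order d accounts for φ(d) elements.
Cyclic subgroups by order — order 1: 1; order 2: 3; order 3: 4.
Total: 8.

8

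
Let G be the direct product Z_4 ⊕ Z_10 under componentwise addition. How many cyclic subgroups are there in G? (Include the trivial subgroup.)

A cyclic subgroup of order d is generated by each of its φ(d) elements of order d, so the cyclic subgroups of order d number (#elements of order d)/φ(d).
Cyclic subgroups by order — order 1: 1; order 2: 3; order 4: 2; order 5: 1; order 10: 3; order 20: 2.
Total: 12.

12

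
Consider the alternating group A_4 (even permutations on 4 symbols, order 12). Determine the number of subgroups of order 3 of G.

4

|G| = 12 and 3 | 12, so subgroups of order 3 are possible by Lagrange.
The subgroups of order 3 are: {e, (1 2 3), (1 3 2)}; {e, (1 2 4), (1 4 2)}; {e, (1 3 4), (1 4 3)}; {e, (2 3 4), (2 4 3)}.
So G has 4 subgroups of order 3.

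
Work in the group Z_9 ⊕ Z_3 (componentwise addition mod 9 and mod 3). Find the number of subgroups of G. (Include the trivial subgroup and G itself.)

10

|G| = 27, so by Lagrange every subgroup order divides 27. Divisors: 1, 3, 9, 27.
Subgroups by order — order 1: 1; order 3: 4; order 9: 4; order 27: 1.
Total: 1 + 4 + 4 + 1 = 10.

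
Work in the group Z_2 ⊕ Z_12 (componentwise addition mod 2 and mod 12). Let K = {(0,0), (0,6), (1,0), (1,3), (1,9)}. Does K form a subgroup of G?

No

|K| = 5 does not divide |G| = 24, so by Lagrange K is not a subgroup.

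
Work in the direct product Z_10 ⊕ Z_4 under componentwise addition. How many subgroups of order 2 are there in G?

|G| = 40 and 2 | 40, so subgroups of order 2 are possible by Lagrange.
The subgroups of order 2 are: {(0,0), (0,2)}; {(0,0), (5,0)}; {(0,0), (5,2)}.
So G has 3 subgroups of order 2.

3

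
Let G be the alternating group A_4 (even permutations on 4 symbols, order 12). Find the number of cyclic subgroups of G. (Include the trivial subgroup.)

8

Group the elements of G by the cyclic subgroup they generate; each cyclic subgroup of order d accounts for φ(d) elements.
Cyclic subgroups by order — order 1: 1; order 2: 3; order 3: 4.
Total: 8.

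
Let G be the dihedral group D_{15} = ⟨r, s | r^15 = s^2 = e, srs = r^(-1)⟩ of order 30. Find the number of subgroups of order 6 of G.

|G| = 30 and 6 | 30, so subgroups of order 6 are possible by Lagrange.
The subgroups of order 6 are: {e, r^5, r^10, s, r^5s, r^10s}; {e, r^5, r^10, rs, r^6s, r^11s}; {e, r^5, r^10, r^2s, r^7s, r^12s}; {e, r^5, r^10, r^3s, r^8s, r^13s}; … (5 in all).
So G has 5 subgroups of order 6.

5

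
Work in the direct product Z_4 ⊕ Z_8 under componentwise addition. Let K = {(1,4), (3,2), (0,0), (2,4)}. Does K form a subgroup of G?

No

(1,4) ∈ K but its inverse (3,4) ∉ K, so K is not a subgroup.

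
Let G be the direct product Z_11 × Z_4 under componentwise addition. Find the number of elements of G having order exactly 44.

20

An element (a,b) has order lcm(ord(a), ord(b)); count pairs with lcm equal to 44.
Enumerating gives 20 such elements.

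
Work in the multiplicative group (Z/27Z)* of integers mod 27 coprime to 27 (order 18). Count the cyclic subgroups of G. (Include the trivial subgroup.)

6

A cyclic subgroup of order d is generated by each of its φ(d) elements of order d, so the cyclic subgroups of order d number (#elements of order d)/φ(d).
Cyclic subgroups by order — order 1: 1; order 2: 1; order 3: 1; order 6: 1; order 9: 1; order 18: 1.
Total: 6.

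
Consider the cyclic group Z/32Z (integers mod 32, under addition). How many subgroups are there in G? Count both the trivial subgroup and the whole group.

6

Subgroups of the cyclic group Z/32Z correspond bijectively to divisors of 32.
Divisors of 32: 1, 2, 4, 8, 16, 32.
So Z/32Z has 6 subgroups.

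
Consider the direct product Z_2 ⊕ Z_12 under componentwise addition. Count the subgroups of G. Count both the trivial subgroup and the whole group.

16

|G| = 24, so by Lagrange every subgroup order divides 24. Divisors: 1, 2, 3, 4, 6, 8, 12, 24.
Subgroups by order — order 1: 1; order 2: 3; order 3: 1; order 4: 3; order 6: 3; order 8: 1; order 12: 3; order 24: 1.
Total: 1 + 3 + 1 + 3 + 3 + 1 + 3 + 1 = 16.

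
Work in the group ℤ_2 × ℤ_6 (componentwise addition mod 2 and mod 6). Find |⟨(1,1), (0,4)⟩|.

6

|⟨(1,1)⟩| = 6 and |⟨(0,4)⟩| = 3, so |H| is a multiple of lcm(6, 3) = 6 and divides |G| = 12.
Closing under the operation: H = {(0,0), (0,2), (0,4), (1,1), (1,3), (1,5)}, so |H| = 6.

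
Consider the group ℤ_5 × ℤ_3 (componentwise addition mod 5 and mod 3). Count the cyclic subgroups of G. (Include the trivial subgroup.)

4

Group the elements of G by the cyclic subgroup they generate; each cyclic subgroup of order d accounts for φ(d) elements.
Cyclic subgroups by order — order 1: 1; order 3: 1; order 5: 1; order 15: 1.
Total: 4.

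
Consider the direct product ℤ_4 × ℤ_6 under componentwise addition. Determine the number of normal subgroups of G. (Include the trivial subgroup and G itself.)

16

G is abelian, so every subgroup is normal.
G has 16 subgroups in total, hence 16 normal subgroups.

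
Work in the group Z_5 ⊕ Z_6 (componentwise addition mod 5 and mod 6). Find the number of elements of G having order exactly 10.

4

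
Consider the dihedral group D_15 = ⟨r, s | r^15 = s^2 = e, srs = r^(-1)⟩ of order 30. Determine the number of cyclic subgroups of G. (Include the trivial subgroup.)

19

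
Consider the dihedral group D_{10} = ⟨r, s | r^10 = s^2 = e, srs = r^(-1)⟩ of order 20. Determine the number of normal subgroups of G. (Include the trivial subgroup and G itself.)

G has 22 subgroups. Checking conjugation-invariance by order — order 1: 1/1 normal; order 2: 1/11 normal; order 4: 0/5 normal; order 5: 1/1 normal; order 10: 3/3 normal; order 20: 1/1 normal.
Total normal subgroups: 7.

7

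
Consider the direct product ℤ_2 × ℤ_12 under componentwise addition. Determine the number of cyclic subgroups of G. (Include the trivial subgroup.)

12

Group the elements of G by the cyclic subgroup they generate; each cyclic subgroup of order d accounts for φ(d) elements.
Cyclic subgroups by order — order 1: 1; order 2: 3; order 3: 1; order 4: 2; order 6: 3; order 12: 2.
Total: 12.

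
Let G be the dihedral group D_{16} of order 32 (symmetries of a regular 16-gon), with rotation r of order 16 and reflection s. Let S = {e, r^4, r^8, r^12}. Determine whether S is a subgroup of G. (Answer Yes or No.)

Yes

|S| = 4 divides |G| = 32, consistent with Lagrange.
S contains the identity, every element's inverse is in S, and S is closed under ·: it is a subgroup.
In fact S = ⟨r^12⟩.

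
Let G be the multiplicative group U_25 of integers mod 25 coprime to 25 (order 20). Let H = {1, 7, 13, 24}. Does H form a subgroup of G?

No

7 ∈ H but its inverse 18 ∉ H, so H is not a subgroup.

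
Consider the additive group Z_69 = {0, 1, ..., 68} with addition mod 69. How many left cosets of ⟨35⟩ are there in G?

1

|⟨35⟩| = 69 and |G| = 69.
By Lagrange, [G : H] = |G|/|H| = 69/69 = 1.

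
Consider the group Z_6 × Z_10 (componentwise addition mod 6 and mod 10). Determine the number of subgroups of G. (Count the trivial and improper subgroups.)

|G| = 60, so by Lagrange every subgroup order divides 60. Divisors: 1, 2, 3, 4, 5, 6, 10, 12, 15, 20, 30, 60.
Subgroups by order — order 1: 1; order 2: 3; order 3: 1; order 4: 1; order 5: 1; order 6: 3; order 10: 3; order 12: 1; order 15: 1; order 20: 1; order 30: 3; order 60: 1.
Total: 1 + 3 + 1 + 1 + 1 + 3 + 3 + 1 + 1 + 1 + 3 + 1 = 20.

20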